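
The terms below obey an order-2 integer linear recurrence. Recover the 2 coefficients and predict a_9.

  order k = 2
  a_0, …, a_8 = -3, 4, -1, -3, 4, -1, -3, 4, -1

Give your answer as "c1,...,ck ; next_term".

-1,-1 ; -3

  a_2 = -1·4 + -1·-3 = -1
  a_3 = -1·-1 + -1·4 = -3
  a_4 = -1·-3 + -1·-1 = 4
  a_5 = -1·4 + -1·-3 = -1
  a_6 = -1·-1 + -1·4 = -3
  a_7 = -1·-3 + -1·-1 = 4
  a_8 = -1·4 + -1·-3 = -1
  a_9 = -1·-1 + -1·4 = -3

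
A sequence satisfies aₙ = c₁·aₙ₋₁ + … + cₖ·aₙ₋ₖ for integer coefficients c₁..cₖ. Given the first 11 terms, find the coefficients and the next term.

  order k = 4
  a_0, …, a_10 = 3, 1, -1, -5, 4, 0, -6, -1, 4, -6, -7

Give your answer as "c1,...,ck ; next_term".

0,0,1,1 ; 3

  a_4 = 0·-5 + 0·-1 + 1·1 + 1·3 = 4
  a_5 = 0·4 + 0·-5 + 1·-1 + 1·1 = 0
  a_6 = 0·0 + 0·4 + 1·-5 + 1·-1 = -6
  a_7 = 0·-6 + 0·0 + 1·4 + 1·-5 = -1
  a_8 = 0·-1 + 0·-6 + 1·0 + 1·4 = 4
  a_9 = 0·4 + 0·-1 + 1·-6 + 1·0 = -6
  a_10 = 0·-6 + 0·4 + 1·-1 + 1·-6 = -7
  a_11 = 0·-7 + 0·-6 + 1·4 + 1·-1 = 3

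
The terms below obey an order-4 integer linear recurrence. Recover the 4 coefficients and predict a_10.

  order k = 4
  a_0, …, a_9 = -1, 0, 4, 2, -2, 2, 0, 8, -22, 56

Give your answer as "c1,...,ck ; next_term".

  a_4 = -2·2 + 1·4 + -1·0 + 2·-1 = -2
  a_5 = -2·-2 + 1·2 + -1·4 + 2·0 = 2
  a_6 = -2·2 + 1·-2 + -1·2 + 2·4 = 0
  a_7 = -2·0 + 1·2 + -1·-2 + 2·2 = 8
  a_8 = -2·8 + 1·0 + -1·2 + 2·-2 = -22
  a_9 = -2·-22 + 1·8 + -1·0 + 2·2 = 56
  a_10 = -2·56 + 1·-22 + -1·8 + 2·0 = -142

-2,1,-1,2 ; -142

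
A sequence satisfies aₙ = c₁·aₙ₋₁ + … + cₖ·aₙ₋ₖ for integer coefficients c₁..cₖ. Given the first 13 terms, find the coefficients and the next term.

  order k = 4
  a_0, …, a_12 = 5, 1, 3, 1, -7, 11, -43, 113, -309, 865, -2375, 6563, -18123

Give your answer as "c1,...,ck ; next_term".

  a_4 = -2·1 + 2·3 + -1·1 + -2·5 = -7
  a_5 = -2·-7 + 2·1 + -1·3 + -2·1 = 11
  a_6 = -2·11 + 2·-7 + -1·1 + -2·3 = -43
  a_7 = -2·-43 + 2·11 + -1·-7 + -2·1 = 113
  a_8 = -2·113 + 2·-43 + -1·11 + -2·-7 = -309
  a_9 = -2·-309 + 2·113 + -1·-43 + -2·11 = 865
  a_10 = -2·865 + 2·-309 + -1·113 + -2·-43 = -2375
  a_11 = -2·-2375 + 2·865 + -1·-309 + -2·113 = 6563
  a_12 = -2·6563 + 2·-2375 + -1·865 + -2·-309 = -18123
  a_13 = -2·-18123 + 2·6563 + -1·-2375 + -2·865 = 50017

-2,2,-1,-2 ; 50017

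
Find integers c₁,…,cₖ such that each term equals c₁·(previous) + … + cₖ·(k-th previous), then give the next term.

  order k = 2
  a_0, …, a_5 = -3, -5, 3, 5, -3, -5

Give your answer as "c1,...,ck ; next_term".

0,-1 ; 3

  a_2 = 0·-5 + -1·-3 = 3
  a_3 = 0·3 + -1·-5 = 5
  a_4 = 0·5 + -1·3 = -3
  a_5 = 0·-3 + -1·5 = -5
  a_6 = 0·-5 + -1·-3 = 3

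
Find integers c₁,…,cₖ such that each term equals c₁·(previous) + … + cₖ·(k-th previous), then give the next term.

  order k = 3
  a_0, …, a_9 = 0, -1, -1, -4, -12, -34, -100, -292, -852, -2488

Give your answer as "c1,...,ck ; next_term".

  a_3 = 2·-1 + 2·-1 + 2·0 = -4
  a_4 = 2·-4 + 2·-1 + 2·-1 = -12
  a_5 = 2·-12 + 2·-4 + 2·-1 = -34
  a_6 = 2·-34 + 2·-12 + 2·-4 = -100
  a_7 = 2·-100 + 2·-34 + 2·-12 = -292
  a_8 = 2·-292 + 2·-100 + 2·-34 = -852
  a_9 = 2·-852 + 2·-292 + 2·-100 = -2488
  a_10 = 2·-2488 + 2·-852 + 2·-292 = -7264

2,2,2 ; -7264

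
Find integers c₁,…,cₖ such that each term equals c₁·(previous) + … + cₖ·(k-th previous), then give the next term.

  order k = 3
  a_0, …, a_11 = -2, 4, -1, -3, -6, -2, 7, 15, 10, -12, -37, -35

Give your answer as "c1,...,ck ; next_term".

  a_3 = 1·-1 + -1·4 + -1·-2 = -3
  a_4 = 1·-3 + -1·-1 + -1·4 = -6
  a_5 = 1·-6 + -1·-3 + -1·-1 = -2
  a_6 = 1·-2 + -1·-6 + -1·-3 = 7
  a_7 = 1·7 + -1·-2 + -1·-6 = 15
  a_8 = 1·15 + -1·7 + -1·-2 = 10
  a_9 = 1·10 + -1·15 + -1·7 = -12
  a_10 = 1·-12 + -1·10 + -1·15 = -37
  a_11 = 1·-37 + -1·-12 + -1·10 = -35
  a_12 = 1·-35 + -1·-37 + -1·-12 = 14

1,-1,-1 ; 14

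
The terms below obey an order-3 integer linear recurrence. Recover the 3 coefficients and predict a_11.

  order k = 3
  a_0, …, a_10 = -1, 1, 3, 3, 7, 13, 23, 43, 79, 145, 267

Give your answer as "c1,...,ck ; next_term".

1,1,1 ; 491

  a_3 = 1·3 + 1·1 + 1·-1 = 3
  a_4 = 1·3 + 1·3 + 1·1 = 7
  a_5 = 1·7 + 1·3 + 1·3 = 13
  a_6 = 1·13 + 1·7 + 1·3 = 23
  a_7 = 1·23 + 1·13 + 1·7 = 43
  a_8 = 1·43 + 1·23 + 1·13 = 79
  a_9 = 1·79 + 1·43 + 1·23 = 145
  a_10 = 1·145 + 1·79 + 1·43 = 267
  a_11 = 1·267 + 1·145 + 1·79 = 491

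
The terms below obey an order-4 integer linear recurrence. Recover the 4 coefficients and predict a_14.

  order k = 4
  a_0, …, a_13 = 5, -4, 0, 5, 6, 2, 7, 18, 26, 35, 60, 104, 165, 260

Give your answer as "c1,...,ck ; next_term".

  a_4 = 1·5 + 0·0 + 1·-4 + 1·5 = 6
  a_5 = 1·6 + 0·5 + 1·0 + 1·-4 = 2
  a_6 = 1·2 + 0·6 + 1·5 + 1·0 = 7
  a_7 = 1·7 + 0·2 + 1·6 + 1·5 = 18
  a_8 = 1·18 + 0·7 + 1·2 + 1·6 = 26
  a_9 = 1·26 + 0·18 + 1·7 + 1·2 = 35
  a_10 = 1·35 + 0·26 + 1·18 + 1·7 = 60
  a_11 = 1·60 + 0·35 + 1·26 + 1·18 = 104
  a_12 = 1·104 + 0·60 + 1·35 + 1·26 = 165
  a_13 = 1·165 + 0·104 + 1·60 + 1·35 = 260
  a_14 = 1·260 + 0·165 + 1·104 + 1·60 = 424

1,0,1,1 ; 424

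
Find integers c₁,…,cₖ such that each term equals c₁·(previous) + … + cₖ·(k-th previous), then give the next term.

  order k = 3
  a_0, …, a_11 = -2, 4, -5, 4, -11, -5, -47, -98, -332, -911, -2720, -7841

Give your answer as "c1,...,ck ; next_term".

2,3,-1 ; -22931

  a_3 = 2·-5 + 3·4 + -1·-2 = 4
  a_4 = 2·4 + 3·-5 + -1·4 = -11
  a_5 = 2·-11 + 3·4 + -1·-5 = -5
  a_6 = 2·-5 + 3·-11 + -1·4 = -47
  a_7 = 2·-47 + 3·-5 + -1·-11 = -98
  a_8 = 2·-98 + 3·-47 + -1·-5 = -332
  a_9 = 2·-332 + 3·-98 + -1·-47 = -911
  a_10 = 2·-911 + 3·-332 + -1·-98 = -2720
  a_11 = 2·-2720 + 3·-911 + -1·-332 = -7841
  a_12 = 2·-7841 + 3·-2720 + -1·-911 = -22931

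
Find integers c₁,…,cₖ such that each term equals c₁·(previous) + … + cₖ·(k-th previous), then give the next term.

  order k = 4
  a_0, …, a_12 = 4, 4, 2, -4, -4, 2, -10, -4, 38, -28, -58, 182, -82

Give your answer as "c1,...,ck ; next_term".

  a_4 = 0·-4 + -2·2 + 3·4 + -3·4 = -4
  a_5 = 0·-4 + -2·-4 + 3·2 + -3·4 = 2
  a_6 = 0·2 + -2·-4 + 3·-4 + -3·2 = -10
  a_7 = 0·-10 + -2·2 + 3·-4 + -3·-4 = -4
  a_8 = 0·-4 + -2·-10 + 3·2 + -3·-4 = 38
  a_9 = 0·38 + -2·-4 + 3·-10 + -3·2 = -28
  a_10 = 0·-28 + -2·38 + 3·-4 + -3·-10 = -58
  a_11 = 0·-58 + -2·-28 + 3·38 + -3·-4 = 182
  a_12 = 0·182 + -2·-58 + 3·-28 + -3·38 = -82
  a_13 = 0·-82 + -2·182 + 3·-58 + -3·-28 = -454

0,-2,3,-3 ; -454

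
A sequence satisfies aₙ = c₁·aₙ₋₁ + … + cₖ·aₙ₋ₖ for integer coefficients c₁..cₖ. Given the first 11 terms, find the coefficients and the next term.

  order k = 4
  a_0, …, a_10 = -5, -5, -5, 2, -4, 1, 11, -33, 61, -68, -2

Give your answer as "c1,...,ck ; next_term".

  a_4 = -2·2 + -1·-5 + 2·-5 + -1·-5 = -4
  a_5 = -2·-4 + -1·2 + 2·-5 + -1·-5 = 1
  a_6 = -2·1 + -1·-4 + 2·2 + -1·-5 = 11
  a_7 = -2·11 + -1·1 + 2·-4 + -1·2 = -33
  a_8 = -2·-33 + -1·11 + 2·1 + -1·-4 = 61
  a_9 = -2·61 + -1·-33 + 2·11 + -1·1 = -68
  a_10 = -2·-68 + -1·61 + 2·-33 + -1·11 = -2
  a_11 = -2·-2 + -1·-68 + 2·61 + -1·-33 = 227

-2,-1,2,-1 ; 227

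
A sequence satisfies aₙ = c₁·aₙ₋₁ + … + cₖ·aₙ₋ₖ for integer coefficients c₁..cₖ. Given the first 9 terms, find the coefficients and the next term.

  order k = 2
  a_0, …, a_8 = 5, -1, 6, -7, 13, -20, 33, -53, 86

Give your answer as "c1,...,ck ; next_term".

  a_2 = -1·-1 + 1·5 = 6
  a_3 = -1·6 + 1·-1 = -7
  a_4 = -1·-7 + 1·6 = 13
  a_5 = -1·13 + 1·-7 = -20
  a_6 = -1·-20 + 1·13 = 33
  a_7 = -1·33 + 1·-20 = -53
  a_8 = -1·-53 + 1·33 = 86
  a_9 = -1·86 + 1·-53 = -139

-1,1 ; -139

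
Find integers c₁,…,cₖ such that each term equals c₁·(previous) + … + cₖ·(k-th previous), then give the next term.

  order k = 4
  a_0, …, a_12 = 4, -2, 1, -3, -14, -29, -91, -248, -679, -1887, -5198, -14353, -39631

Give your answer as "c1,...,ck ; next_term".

  a_4 = 2·-3 + 2·1 + 1·-2 + -2·4 = -14
  a_5 = 2·-14 + 2·-3 + 1·1 + -2·-2 = -29
  a_6 = 2·-29 + 2·-14 + 1·-3 + -2·1 = -91
  a_7 = 2·-91 + 2·-29 + 1·-14 + -2·-3 = -248
  a_8 = 2·-248 + 2·-91 + 1·-29 + -2·-14 = -679
  a_9 = 2·-679 + 2·-248 + 1·-91 + -2·-29 = -1887
  a_10 = 2·-1887 + 2·-679 + 1·-248 + -2·-91 = -5198
  a_11 = 2·-5198 + 2·-1887 + 1·-679 + -2·-248 = -14353
  a_12 = 2·-14353 + 2·-5198 + 1·-1887 + -2·-679 = -39631
  a_13 = 2·-39631 + 2·-14353 + 1·-5198 + -2·-1887 = -109392

2,2,1,-2 ; -109392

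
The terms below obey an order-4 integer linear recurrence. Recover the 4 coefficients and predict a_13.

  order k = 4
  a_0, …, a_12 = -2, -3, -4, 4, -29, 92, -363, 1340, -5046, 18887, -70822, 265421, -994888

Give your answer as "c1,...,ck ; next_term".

  a_4 = -3·4 + 3·-4 + 1·-3 + 1·-2 = -29
  a_5 = -3·-29 + 3·4 + 1·-4 + 1·-3 = 92
  a_6 = -3·92 + 3·-29 + 1·4 + 1·-4 = -363
  a_7 = -3·-363 + 3·92 + 1·-29 + 1·4 = 1340
  a_8 = -3·1340 + 3·-363 + 1·92 + 1·-29 = -5046
  a_9 = -3·-5046 + 3·1340 + 1·-363 + 1·92 = 18887
  a_10 = -3·18887 + 3·-5046 + 1·1340 + 1·-363 = -70822
  a_11 = -3·-70822 + 3·18887 + 1·-5046 + 1·1340 = 265421
  a_12 = -3·265421 + 3·-70822 + 1·18887 + 1·-5046 = -994888
  a_13 = -3·-994888 + 3·265421 + 1·-70822 + 1·18887 = 3728992

-3,3,1,1 ; 3728992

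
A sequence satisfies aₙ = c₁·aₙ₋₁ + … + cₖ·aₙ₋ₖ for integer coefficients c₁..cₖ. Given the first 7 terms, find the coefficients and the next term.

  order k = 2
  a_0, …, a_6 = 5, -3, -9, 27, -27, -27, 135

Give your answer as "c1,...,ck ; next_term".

  a_2 = -2·-3 + -3·5 = -9
  a_3 = -2·-9 + -3·-3 = 27
  a_4 = -2·27 + -3·-9 = -27
  a_5 = -2·-27 + -3·27 = -27
  a_6 = -2·-27 + -3·-27 = 135
  a_7 = -2·135 + -3·-27 = -189

-2,-3 ; -189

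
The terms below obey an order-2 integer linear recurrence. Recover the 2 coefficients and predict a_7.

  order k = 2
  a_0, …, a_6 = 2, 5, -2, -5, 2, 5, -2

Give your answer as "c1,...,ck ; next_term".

  a_2 = 0·5 + -1·2 = -2
  a_3 = 0·-2 + -1·5 = -5
  a_4 = 0·-5 + -1·-2 = 2
  a_5 = 0·2 + -1·-5 = 5
  a_6 = 0·5 + -1·2 = -2
  a_7 = 0·-2 + -1·5 = -5

0,-1 ; -5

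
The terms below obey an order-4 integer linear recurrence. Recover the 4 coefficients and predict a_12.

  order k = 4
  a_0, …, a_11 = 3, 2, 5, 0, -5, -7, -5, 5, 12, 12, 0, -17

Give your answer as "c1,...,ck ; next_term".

  a_4 = 0·0 + 0·5 + -1·2 + -1·3 = -5
  a_5 = 0·-5 + 0·0 + -1·5 + -1·2 = -7
  a_6 = 0·-7 + 0·-5 + -1·0 + -1·5 = -5
  a_7 = 0·-5 + 0·-7 + -1·-5 + -1·0 = 5
  a_8 = 0·5 + 0·-5 + -1·-7 + -1·-5 = 12
  a_9 = 0·12 + 0·5 + -1·-5 + -1·-7 = 12
  a_10 = 0·12 + 0·12 + -1·5 + -1·-5 = 0
  a_11 = 0·0 + 0·12 + -1·12 + -1·5 = -17
  a_12 = 0·-17 + 0·0 + -1·12 + -1·12 = -24

0,0,-1,-1 ; -24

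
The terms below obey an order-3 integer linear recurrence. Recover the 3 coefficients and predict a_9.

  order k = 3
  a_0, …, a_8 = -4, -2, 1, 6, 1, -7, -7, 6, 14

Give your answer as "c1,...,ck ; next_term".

0,-1,-1 ; 1

  a_3 = 0·1 + -1·-2 + -1·-4 = 6
  a_4 = 0·6 + -1·1 + -1·-2 = 1
  a_5 = 0·1 + -1·6 + -1·1 = -7
  a_6 = 0·-7 + -1·1 + -1·6 = -7
  a_7 = 0·-7 + -1·-7 + -1·1 = 6
  a_8 = 0·6 + -1·-7 + -1·-7 = 14
  a_9 = 0·14 + -1·6 + -1·-7 = 1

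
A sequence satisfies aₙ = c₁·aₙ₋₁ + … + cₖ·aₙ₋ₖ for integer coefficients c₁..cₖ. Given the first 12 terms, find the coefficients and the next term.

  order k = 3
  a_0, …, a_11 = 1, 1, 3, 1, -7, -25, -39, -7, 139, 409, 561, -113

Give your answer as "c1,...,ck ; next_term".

2,-2,-3 ; -2575

  a_3 = 2·3 + -2·1 + -3·1 = 1
  a_4 = 2·1 + -2·3 + -3·1 = -7
  a_5 = 2·-7 + -2·1 + -3·3 = -25
  a_6 = 2·-25 + -2·-7 + -3·1 = -39
  a_7 = 2·-39 + -2·-25 + -3·-7 = -7
  a_8 = 2·-7 + -2·-39 + -3·-25 = 139
  a_9 = 2·139 + -2·-7 + -3·-39 = 409
  a_10 = 2·409 + -2·139 + -3·-7 = 561
  a_11 = 2·561 + -2·409 + -3·139 = -113
  a_12 = 2·-113 + -2·561 + -3·409 = -2575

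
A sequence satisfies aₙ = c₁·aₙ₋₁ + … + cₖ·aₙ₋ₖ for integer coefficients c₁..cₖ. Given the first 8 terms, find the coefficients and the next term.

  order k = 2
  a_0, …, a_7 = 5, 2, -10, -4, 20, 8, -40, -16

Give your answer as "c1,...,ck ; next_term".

0,-2 ; 80

  a_2 = 0·2 + -2·5 = -10
  a_3 = 0·-10 + -2·2 = -4
  a_4 = 0·-4 + -2·-10 = 20
  a_5 = 0·20 + -2·-4 = 8
  a_6 = 0·8 + -2·20 = -40
  a_7 = 0·-40 + -2·8 = -16
  a_8 = 0·-16 + -2·-40 = 80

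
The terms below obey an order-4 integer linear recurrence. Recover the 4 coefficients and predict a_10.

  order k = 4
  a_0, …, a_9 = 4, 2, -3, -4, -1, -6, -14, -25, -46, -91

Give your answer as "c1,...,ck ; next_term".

  a_4 = 1·-4 + 1·-3 + 1·2 + 1·4 = -1
  a_5 = 1·-1 + 1·-4 + 1·-3 + 1·2 = -6
  a_6 = 1·-6 + 1·-1 + 1·-4 + 1·-3 = -14
  a_7 = 1·-14 + 1·-6 + 1·-1 + 1·-4 = -25
  a_8 = 1·-25 + 1·-14 + 1·-6 + 1·-1 = -46
  a_9 = 1·-46 + 1·-25 + 1·-14 + 1·-6 = -91
  a_10 = 1·-91 + 1·-46 + 1·-25 + 1·-14 = -176

1,1,1,1 ; -176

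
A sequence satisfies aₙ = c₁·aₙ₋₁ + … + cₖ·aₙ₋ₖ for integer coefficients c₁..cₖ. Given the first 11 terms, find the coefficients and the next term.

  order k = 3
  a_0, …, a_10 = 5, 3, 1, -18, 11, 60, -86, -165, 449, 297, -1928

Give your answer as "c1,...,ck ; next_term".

  a_3 = -1·1 + -4·3 + -1·5 = -18
  a_4 = -1·-18 + -4·1 + -1·3 = 11
  a_5 = -1·11 + -4·-18 + -1·1 = 60
  a_6 = -1·60 + -4·11 + -1·-18 = -86
  a_7 = -1·-86 + -4·60 + -1·11 = -165
  a_8 = -1·-165 + -4·-86 + -1·60 = 449
  a_9 = -1·449 + -4·-165 + -1·-86 = 297
  a_10 = -1·297 + -4·449 + -1·-165 = -1928
  a_11 = -1·-1928 + -4·297 + -1·449 = 291

-1,-4,-1 ; 291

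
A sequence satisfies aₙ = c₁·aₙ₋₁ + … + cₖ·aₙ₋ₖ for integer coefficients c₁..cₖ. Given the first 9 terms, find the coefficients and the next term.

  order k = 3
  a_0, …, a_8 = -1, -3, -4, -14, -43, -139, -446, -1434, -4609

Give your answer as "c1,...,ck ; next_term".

  a_3 = 3·-4 + 1·-3 + -1·-1 = -14
  a_4 = 3·-14 + 1·-4 + -1·-3 = -43
  a_5 = 3·-43 + 1·-14 + -1·-4 = -139
  a_6 = 3·-139 + 1·-43 + -1·-14 = -446
  a_7 = 3·-446 + 1·-139 + -1·-43 = -1434
  a_8 = 3·-1434 + 1·-446 + -1·-139 = -4609
  a_9 = 3·-4609 + 1·-1434 + -1·-446 = -14815

3,1,-1 ; -14815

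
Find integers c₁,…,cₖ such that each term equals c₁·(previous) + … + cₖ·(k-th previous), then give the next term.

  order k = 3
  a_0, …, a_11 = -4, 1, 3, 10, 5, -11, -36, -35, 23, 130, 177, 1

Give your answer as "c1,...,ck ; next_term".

  a_3 = 1·3 + -1·1 + -2·-4 = 10
  a_4 = 1·10 + -1·3 + -2·1 = 5
  a_5 = 1·5 + -1·10 + -2·3 = -11
  a_6 = 1·-11 + -1·5 + -2·10 = -36
  a_7 = 1·-36 + -1·-11 + -2·5 = -35
  a_8 = 1·-35 + -1·-36 + -2·-11 = 23
  a_9 = 1·23 + -1·-35 + -2·-36 = 130
  a_10 = 1·130 + -1·23 + -2·-35 = 177
  a_11 = 1·177 + -1·130 + -2·23 = 1
  a_12 = 1·1 + -1·177 + -2·130 = -436

1,-1,-2 ; -436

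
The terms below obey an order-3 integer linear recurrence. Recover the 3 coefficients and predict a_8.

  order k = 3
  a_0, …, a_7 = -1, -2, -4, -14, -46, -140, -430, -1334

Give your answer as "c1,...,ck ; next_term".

3,-1,4 ; -4132

  a_3 = 3·-4 + -1·-2 + 4·-1 = -14
  a_4 = 3·-14 + -1·-4 + 4·-2 = -46
  a_5 = 3·-46 + -1·-14 + 4·-4 = -140
  a_6 = 3·-140 + -1·-46 + 4·-14 = -430
  a_7 = 3·-430 + -1·-140 + 4·-46 = -1334
  a_8 = 3·-1334 + -1·-430 + 4·-140 = -4132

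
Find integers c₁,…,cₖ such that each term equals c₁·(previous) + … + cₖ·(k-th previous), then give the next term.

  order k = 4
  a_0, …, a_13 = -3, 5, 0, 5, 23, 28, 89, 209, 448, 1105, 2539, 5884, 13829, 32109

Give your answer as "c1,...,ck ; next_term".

  a_4 = 1·5 + 2·0 + 3·5 + -1·-3 = 23
  a_5 = 1·23 + 2·5 + 3·0 + -1·5 = 28
  a_6 = 1·28 + 2·23 + 3·5 + -1·0 = 89
  a_7 = 1·89 + 2·28 + 3·23 + -1·5 = 209
  a_8 = 1·209 + 2·89 + 3·28 + -1·23 = 448
  a_9 = 1·448 + 2·209 + 3·89 + -1·28 = 1105
  a_10 = 1·1105 + 2·448 + 3·209 + -1·89 = 2539
  a_11 = 1·2539 + 2·1105 + 3·448 + -1·209 = 5884
  a_12 = 1·5884 + 2·2539 + 3·1105 + -1·448 = 13829
  a_13 = 1·13829 + 2·5884 + 3·2539 + -1·1105 = 32109
  a_14 = 1·32109 + 2·13829 + 3·5884 + -1·2539 = 74880

1,2,3,-1 ; 74880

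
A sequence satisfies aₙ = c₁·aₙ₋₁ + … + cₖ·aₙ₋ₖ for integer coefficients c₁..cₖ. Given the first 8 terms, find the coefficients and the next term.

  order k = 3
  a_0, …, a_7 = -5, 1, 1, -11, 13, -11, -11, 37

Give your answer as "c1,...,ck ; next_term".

-1,0,2 ; -59

  a_3 = -1·1 + 0·1 + 2·-5 = -11
  a_4 = -1·-11 + 0·1 + 2·1 = 13
  a_5 = -1·13 + 0·-11 + 2·1 = -11
  a_6 = -1·-11 + 0·13 + 2·-11 = -11
  a_7 = -1·-11 + 0·-11 + 2·13 = 37
  a_8 = -1·37 + 0·-11 + 2·-11 = -59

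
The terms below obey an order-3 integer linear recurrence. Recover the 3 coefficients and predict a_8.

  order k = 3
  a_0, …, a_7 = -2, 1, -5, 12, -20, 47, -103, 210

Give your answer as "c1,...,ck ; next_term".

  a_3 = -1·-5 + 1·1 + -3·-2 = 12
  a_4 = -1·12 + 1·-5 + -3·1 = -20
  a_5 = -1·-20 + 1·12 + -3·-5 = 47
  a_6 = -1·47 + 1·-20 + -3·12 = -103
  a_7 = -1·-103 + 1·47 + -3·-20 = 210
  a_8 = -1·210 + 1·-103 + -3·47 = -454

-1,1,-3 ; -454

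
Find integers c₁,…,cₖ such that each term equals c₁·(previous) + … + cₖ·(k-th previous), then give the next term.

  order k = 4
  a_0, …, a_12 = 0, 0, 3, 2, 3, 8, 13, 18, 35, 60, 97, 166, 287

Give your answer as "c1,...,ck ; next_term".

0,1,2,2 ; 480

  a_4 = 0·2 + 1·3 + 2·0 + 2·0 = 3
  a_5 = 0·3 + 1·2 + 2·3 + 2·0 = 8
  a_6 = 0·8 + 1·3 + 2·2 + 2·3 = 13
  a_7 = 0·13 + 1·8 + 2·3 + 2·2 = 18
  a_8 = 0·18 + 1·13 + 2·8 + 2·3 = 35
  a_9 = 0·35 + 1·18 + 2·13 + 2·8 = 60
  a_10 = 0·60 + 1·35 + 2·18 + 2·13 = 97
  a_11 = 0·97 + 1·60 + 2·35 + 2·18 = 166
  a_12 = 0·166 + 1·97 + 2·60 + 2·35 = 287
  a_13 = 0·287 + 1·166 + 2·97 + 2·60 = 480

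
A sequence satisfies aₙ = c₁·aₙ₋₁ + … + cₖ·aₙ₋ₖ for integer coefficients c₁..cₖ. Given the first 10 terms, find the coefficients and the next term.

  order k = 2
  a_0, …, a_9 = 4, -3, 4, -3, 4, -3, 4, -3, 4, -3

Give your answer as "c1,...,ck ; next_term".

  a_2 = 0·-3 + 1·4 = 4
  a_3 = 0·4 + 1·-3 = -3
  a_4 = 0·-3 + 1·4 = 4
  a_5 = 0·4 + 1·-3 = -3
  a_6 = 0·-3 + 1·4 = 4
  a_7 = 0·4 + 1·-3 = -3
  a_8 = 0·-3 + 1·4 = 4
  a_9 = 0·4 + 1·-3 = -3
  a_10 = 0·-3 + 1·4 = 4

0,1 ; 4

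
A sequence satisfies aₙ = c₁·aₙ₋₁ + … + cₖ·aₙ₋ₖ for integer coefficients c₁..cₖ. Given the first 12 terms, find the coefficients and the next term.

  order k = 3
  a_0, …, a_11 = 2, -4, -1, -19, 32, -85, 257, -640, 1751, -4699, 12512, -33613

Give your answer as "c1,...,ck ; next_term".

  a_3 = -1·-1 + 3·-4 + -4·2 = -19
  a_4 = -1·-19 + 3·-1 + -4·-4 = 32
  a_5 = -1·32 + 3·-19 + -4·-1 = -85
  a_6 = -1·-85 + 3·32 + -4·-19 = 257
  a_7 = -1·257 + 3·-85 + -4·32 = -640
  a_8 = -1·-640 + 3·257 + -4·-85 = 1751
  a_9 = -1·1751 + 3·-640 + -4·257 = -4699
  a_10 = -1·-4699 + 3·1751 + -4·-640 = 12512
  a_11 = -1·12512 + 3·-4699 + -4·1751 = -33613
  a_12 = -1·-33613 + 3·12512 + -4·-4699 = 89945

-1,3,-4 ; 89945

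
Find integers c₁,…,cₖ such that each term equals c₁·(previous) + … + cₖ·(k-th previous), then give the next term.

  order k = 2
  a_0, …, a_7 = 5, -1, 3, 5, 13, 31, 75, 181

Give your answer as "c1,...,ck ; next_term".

2,1 ; 437

  a_2 = 2·-1 + 1·5 = 3
  a_3 = 2·3 + 1·-1 = 5
  a_4 = 2·5 + 1·3 = 13
  a_5 = 2·13 + 1·5 = 31
  a_6 = 2·31 + 1·13 = 75
  a_7 = 2·75 + 1·31 = 181
  a_8 = 2·181 + 1·75 = 437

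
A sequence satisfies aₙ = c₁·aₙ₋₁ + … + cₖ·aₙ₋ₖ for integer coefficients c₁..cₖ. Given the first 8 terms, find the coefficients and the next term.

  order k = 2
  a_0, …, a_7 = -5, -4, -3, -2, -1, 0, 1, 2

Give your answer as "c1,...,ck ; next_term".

  a_2 = 2·-4 + -1·-5 = -3
  a_3 = 2·-3 + -1·-4 = -2
  a_4 = 2·-2 + -1·-3 = -1
  a_5 = 2·-1 + -1·-2 = 0
  a_6 = 2·0 + -1·-1 = 1
  a_7 = 2·1 + -1·0 = 2
  a_8 = 2·2 + -1·1 = 3

2,-1 ; 3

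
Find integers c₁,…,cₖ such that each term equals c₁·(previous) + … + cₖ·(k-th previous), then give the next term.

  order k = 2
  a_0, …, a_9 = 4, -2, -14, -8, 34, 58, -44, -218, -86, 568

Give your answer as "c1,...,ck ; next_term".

1,-3 ; 826

  a_2 = 1·-2 + -3·4 = -14
  a_3 = 1·-14 + -3·-2 = -8
  a_4 = 1·-8 + -3·-14 = 34
  a_5 = 1·34 + -3·-8 = 58
  a_6 = 1·58 + -3·34 = -44
  a_7 = 1·-44 + -3·58 = -218
  a_8 = 1·-218 + -3·-44 = -86
  a_9 = 1·-86 + -3·-218 = 568
  a_10 = 1·568 + -3·-86 = 826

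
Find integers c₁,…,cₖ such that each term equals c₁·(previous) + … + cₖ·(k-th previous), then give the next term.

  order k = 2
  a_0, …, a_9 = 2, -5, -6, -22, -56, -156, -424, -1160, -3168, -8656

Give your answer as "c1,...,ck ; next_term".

2,2 ; -23648

  a_2 = 2·-5 + 2·2 = -6
  a_3 = 2·-6 + 2·-5 = -22
  a_4 = 2·-22 + 2·-6 = -56
  a_5 = 2·-56 + 2·-22 = -156
  a_6 = 2·-156 + 2·-56 = -424
  a_7 = 2·-424 + 2·-156 = -1160
  a_8 = 2·-1160 + 2·-424 = -3168
  a_9 = 2·-3168 + 2·-1160 = -8656
  a_10 = 2·-8656 + 2·-3168 = -23648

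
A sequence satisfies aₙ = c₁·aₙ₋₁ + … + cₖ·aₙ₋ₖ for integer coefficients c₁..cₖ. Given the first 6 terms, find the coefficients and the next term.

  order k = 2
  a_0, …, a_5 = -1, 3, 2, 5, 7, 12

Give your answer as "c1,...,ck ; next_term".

  a_2 = 1·3 + 1·-1 = 2
  a_3 = 1·2 + 1·3 = 5
  a_4 = 1·5 + 1·2 = 7
  a_5 = 1·7 + 1·5 = 12
  a_6 = 1·12 + 1·7 = 19

1,1 ; 19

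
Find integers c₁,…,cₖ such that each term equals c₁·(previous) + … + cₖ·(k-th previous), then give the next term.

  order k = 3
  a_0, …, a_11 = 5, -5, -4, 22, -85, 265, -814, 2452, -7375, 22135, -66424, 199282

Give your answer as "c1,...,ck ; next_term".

-3,1,3 ; -597865

  a_3 = -3·-4 + 1·-5 + 3·5 = 22
  a_4 = -3·22 + 1·-4 + 3·-5 = -85
  a_5 = -3·-85 + 1·22 + 3·-4 = 265
  a_6 = -3·265 + 1·-85 + 3·22 = -814
  a_7 = -3·-814 + 1·265 + 3·-85 = 2452
  a_8 = -3·2452 + 1·-814 + 3·265 = -7375
  a_9 = -3·-7375 + 1·2452 + 3·-814 = 22135
  a_10 = -3·22135 + 1·-7375 + 3·2452 = -66424
  a_11 = -3·-66424 + 1·22135 + 3·-7375 = 199282
  a_12 = -3·199282 + 1·-66424 + 3·22135 = -597865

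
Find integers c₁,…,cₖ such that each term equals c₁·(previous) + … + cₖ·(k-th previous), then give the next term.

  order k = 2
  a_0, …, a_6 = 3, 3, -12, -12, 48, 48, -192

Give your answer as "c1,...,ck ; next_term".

  a_2 = 0·3 + -4·3 = -12
  a_3 = 0·-12 + -4·3 = -12
  a_4 = 0·-12 + -4·-12 = 48
  a_5 = 0·48 + -4·-12 = 48
  a_6 = 0·48 + -4·48 = -192
  a_7 = 0·-192 + -4·48 = -192

0,-4 ; -192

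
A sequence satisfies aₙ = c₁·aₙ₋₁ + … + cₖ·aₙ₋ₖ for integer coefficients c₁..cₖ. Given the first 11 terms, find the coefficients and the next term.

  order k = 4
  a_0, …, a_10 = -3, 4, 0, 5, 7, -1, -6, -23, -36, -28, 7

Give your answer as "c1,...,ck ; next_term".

  a_4 = 1·5 + 0·0 + -1·4 + -2·-3 = 7
  a_5 = 1·7 + 0·5 + -1·0 + -2·4 = -1
  a_6 = 1·-1 + 0·7 + -1·5 + -2·0 = -6
  a_7 = 1·-6 + 0·-1 + -1·7 + -2·5 = -23
  a_8 = 1·-23 + 0·-6 + -1·-1 + -2·7 = -36
  a_9 = 1·-36 + 0·-23 + -1·-6 + -2·-1 = -28
  a_10 = 1·-28 + 0·-36 + -1·-23 + -2·-6 = 7
  a_11 = 1·7 + 0·-28 + -1·-36 + -2·-23 = 89

1,0,-1,-2 ; 89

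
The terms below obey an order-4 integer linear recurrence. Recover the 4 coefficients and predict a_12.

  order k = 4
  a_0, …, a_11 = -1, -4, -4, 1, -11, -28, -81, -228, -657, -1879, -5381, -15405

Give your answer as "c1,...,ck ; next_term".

2,2,1,1 ; -44108

  a_4 = 2·1 + 2·-4 + 1·-4 + 1·-1 = -11
  a_5 = 2·-11 + 2·1 + 1·-4 + 1·-4 = -28
  a_6 = 2·-28 + 2·-11 + 1·1 + 1·-4 = -81
  a_7 = 2·-81 + 2·-28 + 1·-11 + 1·1 = -228
  a_8 = 2·-228 + 2·-81 + 1·-28 + 1·-11 = -657
  a_9 = 2·-657 + 2·-228 + 1·-81 + 1·-28 = -1879
  a_10 = 2·-1879 + 2·-657 + 1·-228 + 1·-81 = -5381
  a_11 = 2·-5381 + 2·-1879 + 1·-657 + 1·-228 = -15405
  a_12 = 2·-15405 + 2·-5381 + 1·-1879 + 1·-657 = -44108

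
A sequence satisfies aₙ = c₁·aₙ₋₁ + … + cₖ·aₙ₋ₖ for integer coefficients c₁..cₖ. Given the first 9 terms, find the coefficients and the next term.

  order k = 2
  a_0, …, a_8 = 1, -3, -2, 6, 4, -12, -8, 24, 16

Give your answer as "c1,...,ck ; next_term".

  a_2 = 0·-3 + -2·1 = -2
  a_3 = 0·-2 + -2·-3 = 6
  a_4 = 0·6 + -2·-2 = 4
  a_5 = 0·4 + -2·6 = -12
  a_6 = 0·-12 + -2·4 = -8
  a_7 = 0·-8 + -2·-12 = 24
  a_8 = 0·24 + -2·-8 = 16
  a_9 = 0·16 + -2·24 = -48

0,-2 ; -48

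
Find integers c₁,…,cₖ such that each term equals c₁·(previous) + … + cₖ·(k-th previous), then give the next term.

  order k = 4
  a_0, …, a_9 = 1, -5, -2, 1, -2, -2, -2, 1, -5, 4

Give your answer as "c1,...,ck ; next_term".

-1,1,0,1 ; -11

  a_4 = -1·1 + 1·-2 + 0·-5 + 1·1 = -2
  a_5 = -1·-2 + 1·1 + 0·-2 + 1·-5 = -2
  a_6 = -1·-2 + 1·-2 + 0·1 + 1·-2 = -2
  a_7 = -1·-2 + 1·-2 + 0·-2 + 1·1 = 1
  a_8 = -1·1 + 1·-2 + 0·-2 + 1·-2 = -5
  a_9 = -1·-5 + 1·1 + 0·-2 + 1·-2 = 4
  a_10 = -1·4 + 1·-5 + 0·1 + 1·-2 = -11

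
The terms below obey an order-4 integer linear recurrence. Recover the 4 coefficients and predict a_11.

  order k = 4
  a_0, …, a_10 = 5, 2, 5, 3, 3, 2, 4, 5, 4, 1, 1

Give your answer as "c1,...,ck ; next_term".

1,-1,0,1 ; 5

  a_4 = 1·3 + -1·5 + 0·2 + 1·5 = 3
  a_5 = 1·3 + -1·3 + 0·5 + 1·2 = 2
  a_6 = 1·2 + -1·3 + 0·3 + 1·5 = 4
  a_7 = 1·4 + -1·2 + 0·3 + 1·3 = 5
  a_8 = 1·5 + -1·4 + 0·2 + 1·3 = 4
  a_9 = 1·4 + -1·5 + 0·4 + 1·2 = 1
  a_10 = 1·1 + -1·4 + 0·5 + 1·4 = 1
  a_11 = 1·1 + -1·1 + 0·4 + 1·5 = 5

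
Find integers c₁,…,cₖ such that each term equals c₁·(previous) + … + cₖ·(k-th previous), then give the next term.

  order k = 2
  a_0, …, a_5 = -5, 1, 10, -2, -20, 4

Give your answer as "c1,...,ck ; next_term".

0,-2 ; 40

  a_2 = 0·1 + -2·-5 = 10
  a_3 = 0·10 + -2·1 = -2
  a_4 = 0·-2 + -2·10 = -20
  a_5 = 0·-20 + -2·-2 = 4
  a_6 = 0·4 + -2·-20 = 40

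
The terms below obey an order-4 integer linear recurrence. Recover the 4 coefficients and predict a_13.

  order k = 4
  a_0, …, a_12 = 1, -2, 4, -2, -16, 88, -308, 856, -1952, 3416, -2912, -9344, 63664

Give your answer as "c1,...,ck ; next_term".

  a_4 = -4·-2 + -4·4 + 2·-2 + -4·1 = -16
  a_5 = -4·-16 + -4·-2 + 2·4 + -4·-2 = 88
  a_6 = -4·88 + -4·-16 + 2·-2 + -4·4 = -308
  a_7 = -4·-308 + -4·88 + 2·-16 + -4·-2 = 856
  a_8 = -4·856 + -4·-308 + 2·88 + -4·-16 = -1952
  a_9 = -4·-1952 + -4·856 + 2·-308 + -4·88 = 3416
  a_10 = -4·3416 + -4·-1952 + 2·856 + -4·-308 = -2912
  a_11 = -4·-2912 + -4·3416 + 2·-1952 + -4·856 = -9344
  a_12 = -4·-9344 + -4·-2912 + 2·3416 + -4·-1952 = 63664
  a_13 = -4·63664 + -4·-9344 + 2·-2912 + -4·3416 = -236768

-4,-4,2,-4 ; -236768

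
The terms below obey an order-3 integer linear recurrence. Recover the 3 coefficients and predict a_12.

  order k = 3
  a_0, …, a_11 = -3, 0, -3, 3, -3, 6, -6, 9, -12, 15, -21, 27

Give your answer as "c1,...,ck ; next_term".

0,1,-1 ; -36

  a_3 = 0·-3 + 1·0 + -1·-3 = 3
  a_4 = 0·3 + 1·-3 + -1·0 = -3
  a_5 = 0·-3 + 1·3 + -1·-3 = 6
  a_6 = 0·6 + 1·-3 + -1·3 = -6
  a_7 = 0·-6 + 1·6 + -1·-3 = 9
  a_8 = 0·9 + 1·-6 + -1·6 = -12
  a_9 = 0·-12 + 1·9 + -1·-6 = 15
  a_10 = 0·15 + 1·-12 + -1·9 = -21
  a_11 = 0·-21 + 1·15 + -1·-12 = 27
  a_12 = 0·27 + 1·-21 + -1·15 = -36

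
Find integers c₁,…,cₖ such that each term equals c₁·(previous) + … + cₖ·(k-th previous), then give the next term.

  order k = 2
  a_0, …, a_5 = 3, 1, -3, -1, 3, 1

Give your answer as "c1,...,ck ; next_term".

  a_2 = 0·1 + -1·3 = -3
  a_3 = 0·-3 + -1·1 = -1
  a_4 = 0·-1 + -1·-3 = 3
  a_5 = 0·3 + -1·-1 = 1
  a_6 = 0·1 + -1·3 = -3

0,-1 ; -3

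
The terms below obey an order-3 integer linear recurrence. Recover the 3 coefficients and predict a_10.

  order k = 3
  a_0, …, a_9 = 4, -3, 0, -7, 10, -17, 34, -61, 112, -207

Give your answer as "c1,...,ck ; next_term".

-1,1,-1 ; 380

  a_3 = -1·0 + 1·-3 + -1·4 = -7
  a_4 = -1·-7 + 1·0 + -1·-3 = 10
  a_5 = -1·10 + 1·-7 + -1·0 = -17
  a_6 = -1·-17 + 1·10 + -1·-7 = 34
  a_7 = -1·34 + 1·-17 + -1·10 = -61
  a_8 = -1·-61 + 1·34 + -1·-17 = 112
  a_9 = -1·112 + 1·-61 + -1·34 = -207
  a_10 = -1·-207 + 1·112 + -1·-61 = 380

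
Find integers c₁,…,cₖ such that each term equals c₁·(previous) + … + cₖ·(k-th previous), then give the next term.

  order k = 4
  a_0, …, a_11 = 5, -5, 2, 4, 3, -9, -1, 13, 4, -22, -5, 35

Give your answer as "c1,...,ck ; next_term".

  a_4 = 0·4 + -1·2 + 0·-5 + 1·5 = 3
  a_5 = 0·3 + -1·4 + 0·2 + 1·-5 = -9
  a_6 = 0·-9 + -1·3 + 0·4 + 1·2 = -1
  a_7 = 0·-1 + -1·-9 + 0·3 + 1·4 = 13
  a_8 = 0·13 + -1·-1 + 0·-9 + 1·3 = 4
  a_9 = 0·4 + -1·13 + 0·-1 + 1·-9 = -22
  a_10 = 0·-22 + -1·4 + 0·13 + 1·-1 = -5
  a_11 = 0·-5 + -1·-22 + 0·4 + 1·13 = 35
  a_12 = 0·35 + -1·-5 + 0·-22 + 1·4 = 9

0,-1,0,1 ; 9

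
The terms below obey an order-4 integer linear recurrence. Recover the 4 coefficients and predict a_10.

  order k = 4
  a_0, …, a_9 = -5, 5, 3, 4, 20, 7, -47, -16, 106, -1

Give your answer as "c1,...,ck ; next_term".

1,-3,3,-2 ; -273

  a_4 = 1·4 + -3·3 + 3·5 + -2·-5 = 20
  a_5 = 1·20 + -3·4 + 3·3 + -2·5 = 7
  a_6 = 1·7 + -3·20 + 3·4 + -2·3 = -47
  a_7 = 1·-47 + -3·7 + 3·20 + -2·4 = -16
  a_8 = 1·-16 + -3·-47 + 3·7 + -2·20 = 106
  a_9 = 1·106 + -3·-16 + 3·-47 + -2·7 = -1
  a_10 = 1·-1 + -3·106 + 3·-16 + -2·-47 = -273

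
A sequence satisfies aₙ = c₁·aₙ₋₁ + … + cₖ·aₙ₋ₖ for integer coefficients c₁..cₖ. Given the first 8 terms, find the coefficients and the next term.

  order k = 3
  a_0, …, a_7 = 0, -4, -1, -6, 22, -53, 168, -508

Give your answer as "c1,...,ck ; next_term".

-2,2,-3 ; 1511

  a_3 = -2·-1 + 2·-4 + -3·0 = -6
  a_4 = -2·-6 + 2·-1 + -3·-4 = 22
  a_5 = -2·22 + 2·-6 + -3·-1 = -53
  a_6 = -2·-53 + 2·22 + -3·-6 = 168
  a_7 = -2·168 + 2·-53 + -3·22 = -508
  a_8 = -2·-508 + 2·168 + -3·-53 = 1511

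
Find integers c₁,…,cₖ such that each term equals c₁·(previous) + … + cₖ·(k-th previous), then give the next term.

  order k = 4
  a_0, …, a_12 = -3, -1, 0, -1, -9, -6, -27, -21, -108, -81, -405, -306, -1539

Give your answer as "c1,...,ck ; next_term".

0,3,0,3 ; -1161

  a_4 = 0·-1 + 3·0 + 0·-1 + 3·-3 = -9
  a_5 = 0·-9 + 3·-1 + 0·0 + 3·-1 = -6
  a_6 = 0·-6 + 3·-9 + 0·-1 + 3·0 = -27
  a_7 = 0·-27 + 3·-6 + 0·-9 + 3·-1 = -21
  a_8 = 0·-21 + 3·-27 + 0·-6 + 3·-9 = -108
  a_9 = 0·-108 + 3·-21 + 0·-27 + 3·-6 = -81
  a_10 = 0·-81 + 3·-108 + 0·-21 + 3·-27 = -405
  a_11 = 0·-405 + 3·-81 + 0·-108 + 3·-21 = -306
  a_12 = 0·-306 + 3·-405 + 0·-81 + 3·-108 = -1539
  a_13 = 0·-1539 + 3·-306 + 0·-405 + 3·-81 = -1161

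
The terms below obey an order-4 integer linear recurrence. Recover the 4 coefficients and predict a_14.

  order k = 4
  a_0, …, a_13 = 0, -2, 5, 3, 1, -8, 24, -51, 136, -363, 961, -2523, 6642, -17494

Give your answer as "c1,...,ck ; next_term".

  a_4 = -2·3 + 1·5 + -1·-2 + 2·0 = 1
  a_5 = -2·1 + 1·3 + -1·5 + 2·-2 = -8
  a_6 = -2·-8 + 1·1 + -1·3 + 2·5 = 24
  a_7 = -2·24 + 1·-8 + -1·1 + 2·3 = -51
  a_8 = -2·-51 + 1·24 + -1·-8 + 2·1 = 136
  a_9 = -2·136 + 1·-51 + -1·24 + 2·-8 = -363
  a_10 = -2·-363 + 1·136 + -1·-51 + 2·24 = 961
  a_11 = -2·961 + 1·-363 + -1·136 + 2·-51 = -2523
  a_12 = -2·-2523 + 1·961 + -1·-363 + 2·136 = 6642
  a_13 = -2·6642 + 1·-2523 + -1·961 + 2·-363 = -17494
  a_14 = -2·-17494 + 1·6642 + -1·-2523 + 2·961 = 46075

-2,1,-1,2 ; 46075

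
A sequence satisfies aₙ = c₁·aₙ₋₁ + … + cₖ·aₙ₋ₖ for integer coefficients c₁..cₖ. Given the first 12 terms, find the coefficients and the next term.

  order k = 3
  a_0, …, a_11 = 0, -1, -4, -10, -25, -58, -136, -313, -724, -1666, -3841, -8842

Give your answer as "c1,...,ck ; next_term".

2,2,-3 ; -20368

  a_3 = 2·-4 + 2·-1 + -3·0 = -10
  a_4 = 2·-10 + 2·-4 + -3·-1 = -25
  a_5 = 2·-25 + 2·-10 + -3·-4 = -58
  a_6 = 2·-58 + 2·-25 + -3·-10 = -136
  a_7 = 2·-136 + 2·-58 + -3·-25 = -313
  a_8 = 2·-313 + 2·-136 + -3·-58 = -724
  a_9 = 2·-724 + 2·-313 + -3·-136 = -1666
  a_10 = 2·-1666 + 2·-724 + -3·-313 = -3841
  a_11 = 2·-3841 + 2·-1666 + -3·-724 = -8842
  a_12 = 2·-8842 + 2·-3841 + -3·-1666 = -20368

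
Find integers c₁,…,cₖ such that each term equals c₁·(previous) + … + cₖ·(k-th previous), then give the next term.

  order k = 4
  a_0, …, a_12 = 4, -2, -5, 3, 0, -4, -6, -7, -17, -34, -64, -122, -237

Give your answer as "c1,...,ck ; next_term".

1,1,1,1 ; -457

  a_4 = 1·3 + 1·-5 + 1·-2 + 1·4 = 0
  a_5 = 1·0 + 1·3 + 1·-5 + 1·-2 = -4
  a_6 = 1·-4 + 1·0 + 1·3 + 1·-5 = -6
  a_7 = 1·-6 + 1·-4 + 1·0 + 1·3 = -7
  a_8 = 1·-7 + 1·-6 + 1·-4 + 1·0 = -17
  a_9 = 1·-17 + 1·-7 + 1·-6 + 1·-4 = -34
  a_10 = 1·-34 + 1·-17 + 1·-7 + 1·-6 = -64
  a_11 = 1·-64 + 1·-34 + 1·-17 + 1·-7 = -122
  a_12 = 1·-122 + 1·-64 + 1·-34 + 1·-17 = -237
  a_13 = 1·-237 + 1·-122 + 1·-64 + 1·-34 = -457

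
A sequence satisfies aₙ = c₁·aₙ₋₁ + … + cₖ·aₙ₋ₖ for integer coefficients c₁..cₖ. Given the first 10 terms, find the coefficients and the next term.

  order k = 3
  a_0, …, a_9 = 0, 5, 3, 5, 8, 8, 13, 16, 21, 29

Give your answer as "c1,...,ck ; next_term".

  a_3 = 0·3 + 1·5 + 1·0 = 5
  a_4 = 0·5 + 1·3 + 1·5 = 8
  a_5 = 0·8 + 1·5 + 1·3 = 8
  a_6 = 0·8 + 1·8 + 1·5 = 13
  a_7 = 0·13 + 1·8 + 1·8 = 16
  a_8 = 0·16 + 1·13 + 1·8 = 21
  a_9 = 0·21 + 1·16 + 1·13 = 29
  a_10 = 0·29 + 1·21 + 1·16 = 37

0,1,1 ; 37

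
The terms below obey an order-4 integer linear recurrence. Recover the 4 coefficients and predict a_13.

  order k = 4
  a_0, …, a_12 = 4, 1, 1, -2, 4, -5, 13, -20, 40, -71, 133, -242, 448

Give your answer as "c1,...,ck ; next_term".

  a_4 = 0·-2 + 2·1 + -2·1 + 1·4 = 4
  a_5 = 0·4 + 2·-2 + -2·1 + 1·1 = -5
  a_6 = 0·-5 + 2·4 + -2·-2 + 1·1 = 13
  a_7 = 0·13 + 2·-5 + -2·4 + 1·-2 = -20
  a_8 = 0·-20 + 2·13 + -2·-5 + 1·4 = 40
  a_9 = 0·40 + 2·-20 + -2·13 + 1·-5 = -71
  a_10 = 0·-71 + 2·40 + -2·-20 + 1·13 = 133
  a_11 = 0·133 + 2·-71 + -2·40 + 1·-20 = -242
  a_12 = 0·-242 + 2·133 + -2·-71 + 1·40 = 448
  a_13 = 0·448 + 2·-242 + -2·133 + 1·-71 = -821

0,2,-2,1 ; -821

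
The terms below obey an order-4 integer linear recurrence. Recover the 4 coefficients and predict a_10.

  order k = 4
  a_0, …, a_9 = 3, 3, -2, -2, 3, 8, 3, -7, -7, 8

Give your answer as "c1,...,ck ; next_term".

  a_4 = 1·-2 + -1·-2 + 0·3 + 1·3 = 3
  a_5 = 1·3 + -1·-2 + 0·-2 + 1·3 = 8
  a_6 = 1·8 + -1·3 + 0·-2 + 1·-2 = 3
  a_7 = 1·3 + -1·8 + 0·3 + 1·-2 = -7
  a_8 = 1·-7 + -1·3 + 0·8 + 1·3 = -7
  a_9 = 1·-7 + -1·-7 + 0·3 + 1·8 = 8
  a_10 = 1·8 + -1·-7 + 0·-7 + 1·3 = 18

1,-1,0,1 ; 18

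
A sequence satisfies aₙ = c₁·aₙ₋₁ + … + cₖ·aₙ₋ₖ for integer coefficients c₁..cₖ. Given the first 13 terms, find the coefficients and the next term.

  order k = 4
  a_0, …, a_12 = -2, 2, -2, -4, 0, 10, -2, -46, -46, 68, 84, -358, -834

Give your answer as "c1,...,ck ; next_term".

2,-3,4,3 ; -54

  a_4 = 2·-4 + -3·-2 + 4·2 + 3·-2 = 0
  a_5 = 2·0 + -3·-4 + 4·-2 + 3·2 = 10
  a_6 = 2·10 + -3·0 + 4·-4 + 3·-2 = -2
  a_7 = 2·-2 + -3·10 + 4·0 + 3·-4 = -46
  a_8 = 2·-46 + -3·-2 + 4·10 + 3·0 = -46
  a_9 = 2·-46 + -3·-46 + 4·-2 + 3·10 = 68
  a_10 = 2·68 + -3·-46 + 4·-46 + 3·-2 = 84
  a_11 = 2·84 + -3·68 + 4·-46 + 3·-46 = -358
  a_12 = 2·-358 + -3·84 + 4·68 + 3·-46 = -834
  a_13 = 2·-834 + -3·-358 + 4·84 + 3·68 = -54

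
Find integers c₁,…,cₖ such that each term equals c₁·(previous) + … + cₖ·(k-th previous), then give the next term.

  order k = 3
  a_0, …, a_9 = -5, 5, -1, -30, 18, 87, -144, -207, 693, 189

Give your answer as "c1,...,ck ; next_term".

0,-3,3 ; -2700

  a_3 = 0·-1 + -3·5 + 3·-5 = -30
  a_4 = 0·-30 + -3·-1 + 3·5 = 18
  a_5 = 0·18 + -3·-30 + 3·-1 = 87
  a_6 = 0·87 + -3·18 + 3·-30 = -144
  a_7 = 0·-144 + -3·87 + 3·18 = -207
  a_8 = 0·-207 + -3·-144 + 3·87 = 693
  a_9 = 0·693 + -3·-207 + 3·-144 = 189
  a_10 = 0·189 + -3·693 + 3·-207 = -2700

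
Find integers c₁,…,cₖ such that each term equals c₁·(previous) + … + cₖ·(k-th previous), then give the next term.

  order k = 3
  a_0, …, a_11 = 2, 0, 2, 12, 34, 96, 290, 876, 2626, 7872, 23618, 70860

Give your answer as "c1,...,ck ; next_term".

  a_3 = 3·2 + -1·0 + 3·2 = 12
  a_4 = 3·12 + -1·2 + 3·0 = 34
  a_5 = 3·34 + -1·12 + 3·2 = 96
  a_6 = 3·96 + -1·34 + 3·12 = 290
  a_7 = 3·290 + -1·96 + 3·34 = 876
  a_8 = 3·876 + -1·290 + 3·96 = 2626
  a_9 = 3·2626 + -1·876 + 3·290 = 7872
  a_10 = 3·7872 + -1·2626 + 3·876 = 23618
  a_11 = 3·23618 + -1·7872 + 3·2626 = 70860
  a_12 = 3·70860 + -1·23618 + 3·7872 = 212578

3,-1,3 ; 212578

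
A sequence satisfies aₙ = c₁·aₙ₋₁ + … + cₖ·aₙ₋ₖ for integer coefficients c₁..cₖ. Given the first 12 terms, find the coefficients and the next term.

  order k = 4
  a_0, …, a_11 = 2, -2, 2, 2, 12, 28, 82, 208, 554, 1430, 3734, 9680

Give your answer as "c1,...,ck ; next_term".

2,3,-3,-2 ; 25164

  a_4 = 2·2 + 3·2 + -3·-2 + -2·2 = 12
  a_5 = 2·12 + 3·2 + -3·2 + -2·-2 = 28
  a_6 = 2·28 + 3·12 + -3·2 + -2·2 = 82
  a_7 = 2·82 + 3·28 + -3·12 + -2·2 = 208
  a_8 = 2·208 + 3·82 + -3·28 + -2·12 = 554
  a_9 = 2·554 + 3·208 + -3·82 + -2·28 = 1430
  a_10 = 2·1430 + 3·554 + -3·208 + -2·82 = 3734
  a_11 = 2·3734 + 3·1430 + -3·554 + -2·208 = 9680
  a_12 = 2·9680 + 3·3734 + -3·1430 + -2·554 = 25164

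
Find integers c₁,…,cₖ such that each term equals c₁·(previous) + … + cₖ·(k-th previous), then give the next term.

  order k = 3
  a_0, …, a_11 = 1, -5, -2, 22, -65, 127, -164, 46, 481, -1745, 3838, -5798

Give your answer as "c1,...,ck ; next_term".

  a_3 = -3·-2 + -3·-5 + 1·1 = 22
  a_4 = -3·22 + -3·-2 + 1·-5 = -65
  a_5 = -3·-65 + -3·22 + 1·-2 = 127
  a_6 = -3·127 + -3·-65 + 1·22 = -164
  a_7 = -3·-164 + -3·127 + 1·-65 = 46
  a_8 = -3·46 + -3·-164 + 1·127 = 481
  a_9 = -3·481 + -3·46 + 1·-164 = -1745
  a_10 = -3·-1745 + -3·481 + 1·46 = 3838
  a_11 = -3·3838 + -3·-1745 + 1·481 = -5798
  a_12 = -3·-5798 + -3·3838 + 1·-1745 = 4135

-3,-3,1 ; 4135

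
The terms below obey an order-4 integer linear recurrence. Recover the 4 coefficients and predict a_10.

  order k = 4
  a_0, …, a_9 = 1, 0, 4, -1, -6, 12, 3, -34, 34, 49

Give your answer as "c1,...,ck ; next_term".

  a_4 = -1·-1 + -2·4 + 1·0 + 1·1 = -6
  a_5 = -1·-6 + -2·-1 + 1·4 + 1·0 = 12
  a_6 = -1·12 + -2·-6 + 1·-1 + 1·4 = 3
  a_7 = -1·3 + -2·12 + 1·-6 + 1·-1 = -34
  a_8 = -1·-34 + -2·3 + 1·12 + 1·-6 = 34
  a_9 = -1·34 + -2·-34 + 1·3 + 1·12 = 49
  a_10 = -1·49 + -2·34 + 1·-34 + 1·3 = -148

-1,-2,1,1 ; -148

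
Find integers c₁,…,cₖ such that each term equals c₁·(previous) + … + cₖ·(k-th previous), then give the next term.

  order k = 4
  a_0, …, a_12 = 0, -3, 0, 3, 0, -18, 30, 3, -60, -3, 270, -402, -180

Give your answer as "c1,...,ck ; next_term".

-2,-3,-2,3 ; 1017

  a_4 = -2·3 + -3·0 + -2·-3 + 3·0 = 0
  a_5 = -2·0 + -3·3 + -2·0 + 3·-3 = -18
  a_6 = -2·-18 + -3·0 + -2·3 + 3·0 = 30
  a_7 = -2·30 + -3·-18 + -2·0 + 3·3 = 3
  a_8 = -2·3 + -3·30 + -2·-18 + 3·0 = -60
  a_9 = -2·-60 + -3·3 + -2·30 + 3·-18 = -3
  a_10 = -2·-3 + -3·-60 + -2·3 + 3·30 = 270
  a_11 = -2·270 + -3·-3 + -2·-60 + 3·3 = -402
  a_12 = -2·-402 + -3·270 + -2·-3 + 3·-60 = -180
  a_13 = -2·-180 + -3·-402 + -2·270 + 3·-3 = 1017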